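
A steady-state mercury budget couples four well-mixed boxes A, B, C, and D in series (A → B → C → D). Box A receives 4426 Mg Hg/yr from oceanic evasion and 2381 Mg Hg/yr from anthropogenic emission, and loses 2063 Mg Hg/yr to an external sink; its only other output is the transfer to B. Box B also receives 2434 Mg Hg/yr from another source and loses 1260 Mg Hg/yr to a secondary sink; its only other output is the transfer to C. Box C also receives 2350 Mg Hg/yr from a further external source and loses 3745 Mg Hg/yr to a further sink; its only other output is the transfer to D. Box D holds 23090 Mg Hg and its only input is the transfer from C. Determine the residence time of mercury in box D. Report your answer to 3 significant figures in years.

5.11 yr

Box A: F(A→B) = (4426 + 2381) − 2063 = 4744.0 Mg Hg/yr.
Box B: F(B→C) = (4744.0 + 2434) − 1260 = 5918.0 Mg Hg/yr.
Box C: F(C→D) = (5918.0 + 2350) − 3745 = 4523.0 Mg Hg/yr.
Box D throughput = its input = 4523.0 Mg Hg/yr; τ = 23090 / 4523.0 = 5.105 yr.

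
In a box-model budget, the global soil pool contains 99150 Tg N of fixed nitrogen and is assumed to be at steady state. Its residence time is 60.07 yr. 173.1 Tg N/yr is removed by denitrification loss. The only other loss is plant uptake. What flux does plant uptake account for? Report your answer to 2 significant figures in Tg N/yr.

Total removal F = M/τ = 99150 / 60.07 = 1651 Tg N/yr.
Plant uptake = F − (173.1) = 1651 − 173.1 = 1477 Tg N/yr.

1500 Tg N/yr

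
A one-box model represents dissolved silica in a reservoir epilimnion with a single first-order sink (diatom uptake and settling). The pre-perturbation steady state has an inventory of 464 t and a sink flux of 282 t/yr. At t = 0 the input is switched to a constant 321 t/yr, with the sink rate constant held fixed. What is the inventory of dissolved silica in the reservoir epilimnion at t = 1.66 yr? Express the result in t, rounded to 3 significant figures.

τ = M₀/F₀ = 464/282 = 1.645 yr; rate constant k = 1/τ.
New steady state M_∞ = F₁/k = F₁·τ = 321 × 1.645 = 528.17 t.
M(t) = M_∞ + (M₀ − M_∞)·e^(−t/τ); t/τ = 1.66/1.645 = 1.009, so e^(−t/τ) = 0.3646.
M(t) = 528.17 − 64.17 × 0.3646 = 504.77 t.

505 t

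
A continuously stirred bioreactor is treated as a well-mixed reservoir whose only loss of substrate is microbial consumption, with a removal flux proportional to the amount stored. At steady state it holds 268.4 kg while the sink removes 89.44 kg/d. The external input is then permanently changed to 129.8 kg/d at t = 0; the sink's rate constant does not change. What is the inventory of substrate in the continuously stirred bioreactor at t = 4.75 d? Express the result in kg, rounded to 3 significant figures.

τ = M₀/F₀ = 268.4/89.44 = 3.001 d; rate constant k = 1/τ.
New steady state M_∞ = F₁/k = F₁·τ = 129.8 × 3.001 = 389.52 kg.
M(t) = M_∞ + (M₀ − M_∞)·e^(−t/τ); t/τ = 4.75/3.001 = 1.583, so e^(−t/τ) = 0.2054.
M(t) = 389.52 − 121.1 × 0.2054 = 364.64 kg.

365 kg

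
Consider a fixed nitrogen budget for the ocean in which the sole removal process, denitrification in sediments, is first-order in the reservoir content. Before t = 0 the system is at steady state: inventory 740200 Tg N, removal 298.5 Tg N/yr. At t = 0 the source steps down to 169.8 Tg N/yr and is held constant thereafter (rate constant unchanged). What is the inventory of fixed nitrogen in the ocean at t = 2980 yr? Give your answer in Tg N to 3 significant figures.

The sink rate constant is k = F₀/M₀ = 298.5/740200 = 0.0004033 yr⁻¹.
Solving dM/dt = F₁ − kM with M(0) = M₀ gives M(t) = F₁/k + (M₀ − F₁/k)·e^(−kt).
F₁/k = 169.8/0.0004033 = 421060 Tg N; kt = 0.0004033 × 2980 = 1.202, e^(−kt) = 0.3007.
M(2980) = 421060 + (740200 − 421060) × 0.3007 = 421060 + 95960 = 517010 Tg N.

517000 Tg N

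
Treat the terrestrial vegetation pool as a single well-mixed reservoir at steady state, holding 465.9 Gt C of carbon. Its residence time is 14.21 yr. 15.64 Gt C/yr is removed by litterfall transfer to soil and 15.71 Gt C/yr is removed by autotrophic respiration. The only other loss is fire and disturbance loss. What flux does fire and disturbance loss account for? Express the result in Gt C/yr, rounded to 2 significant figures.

Total removal F = M/τ = 465.9 / 14.21 = 32.79 Gt C/yr.
Fire and disturbance loss = F − (15.64 + 15.71) = 32.79 − 31.35 = 1.437 Gt C/yr.

1.4 Gt C/yr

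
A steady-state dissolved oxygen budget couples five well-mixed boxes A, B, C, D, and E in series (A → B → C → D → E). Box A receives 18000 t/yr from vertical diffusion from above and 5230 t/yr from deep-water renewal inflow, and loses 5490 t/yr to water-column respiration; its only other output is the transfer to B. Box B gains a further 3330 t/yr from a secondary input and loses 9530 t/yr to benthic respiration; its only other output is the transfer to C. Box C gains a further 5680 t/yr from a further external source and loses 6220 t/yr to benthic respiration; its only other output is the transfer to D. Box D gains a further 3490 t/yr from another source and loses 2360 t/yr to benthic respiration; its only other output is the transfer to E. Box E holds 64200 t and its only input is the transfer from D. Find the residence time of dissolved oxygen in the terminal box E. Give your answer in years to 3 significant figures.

5.29 yr

Box A: F(A→B) = (18000 + 5230) − 5490 = 17740 t/yr.
Box B: F(B→C) = (17740 + 3330) − 9530 = 11540 t/yr.
Box C: F(C→D) = (11540 + 5680) − 6220 = 11000 t/yr.
Box D: F(D→E) = (11000 + 3490) − 2360 = 12130 t/yr.
Box E throughput = its input = 12130 t/yr; τ = 64200 / 12130 = 5.293 yr.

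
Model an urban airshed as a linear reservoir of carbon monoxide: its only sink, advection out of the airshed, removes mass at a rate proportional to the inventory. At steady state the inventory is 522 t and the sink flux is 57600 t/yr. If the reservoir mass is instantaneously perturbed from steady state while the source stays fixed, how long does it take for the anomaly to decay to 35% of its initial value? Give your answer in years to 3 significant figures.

0.00951 yr

For a linear reservoir the anomaly decays as exp(−t/τ) with τ = M/F = 522/57600 = 0.009062 yr.
exp(−t/τ) = 0.35 ⇒ t = −τ ln(0.35) = 0.009062 × 1.050 = 0.009514 yr.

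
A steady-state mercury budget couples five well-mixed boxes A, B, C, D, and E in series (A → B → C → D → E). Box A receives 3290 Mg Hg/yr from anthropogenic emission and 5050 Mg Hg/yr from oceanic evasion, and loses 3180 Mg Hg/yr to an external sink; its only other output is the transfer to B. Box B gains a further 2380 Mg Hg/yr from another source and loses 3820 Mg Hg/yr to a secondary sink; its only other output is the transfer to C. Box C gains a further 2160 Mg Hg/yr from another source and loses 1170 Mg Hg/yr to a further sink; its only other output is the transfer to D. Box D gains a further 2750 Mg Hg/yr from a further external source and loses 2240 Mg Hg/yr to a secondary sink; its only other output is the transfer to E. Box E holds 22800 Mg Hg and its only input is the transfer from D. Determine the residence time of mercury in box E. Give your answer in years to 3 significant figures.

4.37 yr

Box A: F(A→B) = (3290 + 5050) − 3180 = 5160.0 Mg Hg/yr.
Box B: F(B→C) = (5160.0 + 2380) − 3820 = 3720.0 Mg Hg/yr.
Box C: F(C→D) = (3720.0 + 2160) − 1170 = 4710.0 Mg Hg/yr.
Box D: F(D→E) = (4710.0 + 2750) − 2240 = 5220.0 Mg Hg/yr.
Box E throughput = its input = 5220.0 Mg Hg/yr; τ = 22800 / 5220.0 = 4.368 yr.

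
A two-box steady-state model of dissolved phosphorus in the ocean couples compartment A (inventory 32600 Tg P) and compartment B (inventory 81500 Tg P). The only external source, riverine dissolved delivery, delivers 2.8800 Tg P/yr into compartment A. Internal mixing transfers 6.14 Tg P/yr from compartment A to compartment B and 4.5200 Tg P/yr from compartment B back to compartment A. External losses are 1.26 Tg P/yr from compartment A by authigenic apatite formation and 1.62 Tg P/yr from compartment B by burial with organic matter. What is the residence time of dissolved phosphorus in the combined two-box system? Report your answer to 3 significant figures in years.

39600 yr

Treat the two boxes together as one reservoir: the mixing fluxes between them are internal recycling, so τ = ΣM / Σ(external losses).
M_total = 32600 + 81500 = 114100 Tg P.
ΣF_external_out = 1.26 + 1.62 = 2.8800 Tg P/yr.
τ = M_total / ΣF_ext = 114100 / 2.8800 = 39620 yr.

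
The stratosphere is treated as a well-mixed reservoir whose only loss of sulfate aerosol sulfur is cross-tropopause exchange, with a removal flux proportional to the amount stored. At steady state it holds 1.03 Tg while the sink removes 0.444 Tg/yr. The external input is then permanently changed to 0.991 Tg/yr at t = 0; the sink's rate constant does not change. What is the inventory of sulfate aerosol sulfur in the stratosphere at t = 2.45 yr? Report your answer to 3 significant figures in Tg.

1.86 Tg

The sink rate constant is k = F₀/M₀ = 0.444/1.03 = 0.4311 yr⁻¹.
Solving dM/dt = F₁ − kM with M(0) = M₀ gives M(t) = F₁/k + (M₀ − F₁/k)·e^(−kt).
F₁/k = 0.991/0.4311 = 2.2989 Tg; kt = 0.4311 × 2.45 = 1.056, e^(−kt) = 0.3478.
M(2.45) = 2.2989 + (1.03 − 2.2989) × 0.3478 = 2.2989 − 0.4413 = 1.8576 Tg.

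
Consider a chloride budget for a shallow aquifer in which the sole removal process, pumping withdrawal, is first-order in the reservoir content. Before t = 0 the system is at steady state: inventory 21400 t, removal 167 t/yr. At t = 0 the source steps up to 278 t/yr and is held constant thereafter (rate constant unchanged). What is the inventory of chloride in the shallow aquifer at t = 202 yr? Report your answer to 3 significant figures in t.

Residence time τ = M₀/F₀ = 128.1 yr. The eventual steady state is M_∞ = M₀·(F₁/F₀) = 21400 × 278/167 = 35624 t.
The anomaly ΔM(t) = M(t) − M_∞ decays as ΔM₀·e^(−t/τ) with ΔM₀ = 21400 − 35624 = −14220 t.
At t = 202 yr, e^(−t/τ) = e^(−1.576) = 0.2067, so ΔM = −2940 t and M = 35624 − 2940 = 32683 t.

32700 t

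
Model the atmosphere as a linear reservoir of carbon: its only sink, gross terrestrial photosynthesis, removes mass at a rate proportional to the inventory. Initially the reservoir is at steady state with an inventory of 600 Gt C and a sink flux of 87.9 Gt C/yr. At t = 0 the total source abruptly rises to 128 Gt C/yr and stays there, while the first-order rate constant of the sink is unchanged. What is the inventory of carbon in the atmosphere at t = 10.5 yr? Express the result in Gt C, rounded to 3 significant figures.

815 Gt C

The sink rate constant is k = F₀/M₀ = 87.9/600 = 0.1465 yr⁻¹.
Solving dM/dt = F₁ − kM with M(0) = M₀ gives M(t) = F₁/k + (M₀ − F₁/k)·e^(−kt).
F₁/k = 128/0.1465 = 873.72 Gt C; kt = 0.1465 × 10.5 = 1.538, e^(−kt) = 0.2148.
M(10.5) = 873.72 + (600 − 873.72) × 0.2148 = 873.72 − 58.78 = 814.94 Gt C.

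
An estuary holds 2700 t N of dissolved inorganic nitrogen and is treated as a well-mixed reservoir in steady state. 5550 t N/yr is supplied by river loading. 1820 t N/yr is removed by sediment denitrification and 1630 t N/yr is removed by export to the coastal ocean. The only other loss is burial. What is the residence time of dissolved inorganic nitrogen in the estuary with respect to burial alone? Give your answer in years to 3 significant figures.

At steady state ΣF_in = ΣF_out.
ΣF_in = 5550.0 t N/yr.
Burial flux = ΣF_in − (1820 + 1630) = 5550.0 − 3450 = 2100 t N/yr.
τ = M / F = 2700 / 2100 = 1.286 yr.

1.29 yr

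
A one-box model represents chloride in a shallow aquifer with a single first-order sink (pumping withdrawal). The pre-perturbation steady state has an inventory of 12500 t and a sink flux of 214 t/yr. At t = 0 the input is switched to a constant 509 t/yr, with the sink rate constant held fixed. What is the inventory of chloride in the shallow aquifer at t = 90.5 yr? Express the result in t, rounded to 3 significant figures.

26100 t

The sink rate constant is k = F₀/M₀ = 214/12500 = 0.01712 yr⁻¹.
Solving dM/dt = F₁ − kM with M(0) = M₀ gives M(t) = F₁/k + (M₀ − F₁/k)·e^(−kt).
F₁/k = 509/0.01712 = 29731 t; kt = 0.01712 × 90.5 = 1.549, e^(−kt) = 0.2124.
M(90.5) = 29731 + (12500 − 29731) × 0.2124 = 29731 − 3660 = 26072 t.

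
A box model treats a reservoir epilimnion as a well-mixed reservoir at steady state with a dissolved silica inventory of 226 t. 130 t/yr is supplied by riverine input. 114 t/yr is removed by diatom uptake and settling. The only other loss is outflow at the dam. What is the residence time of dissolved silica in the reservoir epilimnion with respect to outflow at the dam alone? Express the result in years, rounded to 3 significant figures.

14.1 yr

At steady state ΣF_in = ΣF_out.
ΣF_in = 130.00 t/yr.
Outflow at the dam flux = ΣF_in − (114) = 130.00 − 114.0 = 16.00 t/yr.
τ = M / F = 226 / 16.00 = 14.12 yr.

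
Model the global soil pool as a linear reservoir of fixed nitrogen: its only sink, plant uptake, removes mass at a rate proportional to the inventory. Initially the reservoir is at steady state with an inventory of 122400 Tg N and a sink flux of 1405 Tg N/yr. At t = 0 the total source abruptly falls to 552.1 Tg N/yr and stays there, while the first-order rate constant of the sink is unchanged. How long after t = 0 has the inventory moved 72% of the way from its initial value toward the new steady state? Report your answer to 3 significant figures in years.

111 yr

τ = M₀/F₀ = 122400/1405 = 87.12 yr.
The remaining gap fraction is e^(−t/τ); 72% covered ⇒ e^(−t/τ) = 0.280.
t = −τ ln(0.280) = 87.12 × 1.273 = 110.9 yr.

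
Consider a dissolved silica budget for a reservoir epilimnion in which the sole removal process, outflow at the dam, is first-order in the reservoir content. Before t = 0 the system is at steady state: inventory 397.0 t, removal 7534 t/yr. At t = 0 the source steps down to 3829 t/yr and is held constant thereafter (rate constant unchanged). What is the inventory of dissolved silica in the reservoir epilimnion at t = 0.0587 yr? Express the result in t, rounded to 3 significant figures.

The sink rate constant is k = F₀/M₀ = 7534/397.0 = 18.98 yr⁻¹.
Solving dM/dt = F₁ − kM with M(0) = M₀ gives M(t) = F₁/k + (M₀ − F₁/k)·e^(−kt).
F₁/k = 3829/18.98 = 201.77 t; kt = 18.98 × 0.0587 = 1.114, e^(−kt) = 0.3283.
M(0.0587) = 201.77 + (397.0 − 201.77) × 0.3283 = 201.77 + 64.09 = 265.85 t.

266 t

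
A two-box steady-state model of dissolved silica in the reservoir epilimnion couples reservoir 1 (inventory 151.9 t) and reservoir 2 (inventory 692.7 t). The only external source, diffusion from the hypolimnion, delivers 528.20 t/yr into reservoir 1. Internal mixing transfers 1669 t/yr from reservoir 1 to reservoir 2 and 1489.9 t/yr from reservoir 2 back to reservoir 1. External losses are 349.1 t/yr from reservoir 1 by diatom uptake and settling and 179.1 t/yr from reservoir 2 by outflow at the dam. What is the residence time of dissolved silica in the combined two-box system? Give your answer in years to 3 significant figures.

1.60 yr

For the system as a whole, the A↔B exchange is internal and contributes nothing to the throughput; only the external sinks remove mass.
M_total = 151.9 + 692.7 = 844.60 t.
ΣF_external_out = 349.1 + 179.1 = 528.20 t/yr.
τ = M_total / ΣF_ext = 844.60 / 528.20 = 1.599 yr.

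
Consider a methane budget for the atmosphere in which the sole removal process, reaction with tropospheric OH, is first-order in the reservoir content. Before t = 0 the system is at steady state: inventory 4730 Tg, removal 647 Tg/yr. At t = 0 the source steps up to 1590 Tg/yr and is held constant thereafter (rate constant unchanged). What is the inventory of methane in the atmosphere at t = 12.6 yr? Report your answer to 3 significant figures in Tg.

The sink rate constant is k = F₀/M₀ = 647/4730 = 0.1368 yr⁻¹.
Solving dM/dt = F₁ − kM with M(0) = M₀ gives M(t) = F₁/k + (M₀ − F₁/k)·e^(−kt).
F₁/k = 1590/0.1368 = 11624 Tg; kt = 0.1368 × 12.6 = 1.724, e^(−kt) = 0.1784.
M(12.6) = 11624 + (4730 − 11624) × 0.1784 = 11624 − 1230 = 10394 Tg.

10400 Tg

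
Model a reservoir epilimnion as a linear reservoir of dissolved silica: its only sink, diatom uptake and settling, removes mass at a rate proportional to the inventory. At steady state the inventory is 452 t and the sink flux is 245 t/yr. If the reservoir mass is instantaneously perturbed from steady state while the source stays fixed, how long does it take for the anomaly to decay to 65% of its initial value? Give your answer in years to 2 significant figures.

For a linear reservoir the anomaly decays as exp(−t/τ) with τ = M/F = 452/245 = 1.845 yr.
exp(−t/τ) = 0.65 ⇒ t = −τ ln(0.65) = 1.845 × 0.4308 = 0.7948 yr.

0.79 yr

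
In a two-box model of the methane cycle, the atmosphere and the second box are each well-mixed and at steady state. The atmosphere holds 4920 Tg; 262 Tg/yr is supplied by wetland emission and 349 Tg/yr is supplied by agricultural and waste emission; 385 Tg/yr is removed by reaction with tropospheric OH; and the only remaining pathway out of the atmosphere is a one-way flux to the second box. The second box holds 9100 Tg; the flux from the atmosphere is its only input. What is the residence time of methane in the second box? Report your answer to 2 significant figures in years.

Balance the atmosphere: ΣF_in = 262 + 349 = 611.00 Tg/yr.
Flux to the second box = ΣF_in − (385) = 226.00 Tg/yr.
At steady state the output of the second box equals its input, 226.00 Tg/yr.
τ = M / F = 9100 / 226.00 = 40.27 yr.

40 yr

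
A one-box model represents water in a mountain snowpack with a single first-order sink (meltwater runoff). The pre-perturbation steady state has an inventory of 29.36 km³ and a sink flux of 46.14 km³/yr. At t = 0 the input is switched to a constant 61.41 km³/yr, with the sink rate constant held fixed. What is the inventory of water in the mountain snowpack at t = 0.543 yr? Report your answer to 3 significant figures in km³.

Residence time τ = M₀/F₀ = 0.6363 yr. The eventual steady state is M_∞ = M₀·(F₁/F₀) = 29.36 × 61.41/46.14 = 39.077 km³.
The anomaly ΔM(t) = M(t) − M_∞ decays as ΔM₀·e^(−t/τ) with ΔM₀ = 29.36 − 39.077 = −9.717 km³.
At t = 0.543 yr, e^(−t/τ) = e^(−0.8533) = 0.4260, so ΔM = −4.139 km³ and M = 39.077 − 4.139 = 34.937 km³.

34.9 km³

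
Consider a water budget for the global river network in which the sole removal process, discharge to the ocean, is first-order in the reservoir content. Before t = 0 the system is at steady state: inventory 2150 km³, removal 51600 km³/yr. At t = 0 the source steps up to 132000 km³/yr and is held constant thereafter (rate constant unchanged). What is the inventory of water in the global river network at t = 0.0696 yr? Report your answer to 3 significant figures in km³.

4870 km³

Residence time τ = M₀/F₀ = 0.04167 yr. The eventual steady state is M_∞ = M₀·(F₁/F₀) = 2150 × 132000/51600 = 5500.0 km³.
The anomaly ΔM(t) = M(t) − M_∞ decays as ΔM₀·e^(−t/τ) with ΔM₀ = 2150 − 5500.0 = −3350 km³.
At t = 0.0696 yr, e^(−t/τ) = e^(−1.670) = 0.1882, so ΔM = −630.4 km³ and M = 5500.0 − 630.4 = 4869.6 km³.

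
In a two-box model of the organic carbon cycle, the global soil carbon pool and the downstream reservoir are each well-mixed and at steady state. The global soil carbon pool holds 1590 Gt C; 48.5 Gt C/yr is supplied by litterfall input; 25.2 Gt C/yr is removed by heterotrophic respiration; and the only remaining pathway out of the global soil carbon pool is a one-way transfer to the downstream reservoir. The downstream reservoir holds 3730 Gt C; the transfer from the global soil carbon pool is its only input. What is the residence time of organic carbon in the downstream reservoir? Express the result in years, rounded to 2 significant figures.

Balance the global soil carbon pool: ΣF_in = 48.500 Gt C/yr.
Transfer to the downstream reservoir = ΣF_in − (25.2) = 23.300 Gt C/yr.
At steady state the output of the downstream reservoir equals its input, 23.300 Gt C/yr.
τ = M / F = 3730 / 23.300 = 160.1 yr.

160 yr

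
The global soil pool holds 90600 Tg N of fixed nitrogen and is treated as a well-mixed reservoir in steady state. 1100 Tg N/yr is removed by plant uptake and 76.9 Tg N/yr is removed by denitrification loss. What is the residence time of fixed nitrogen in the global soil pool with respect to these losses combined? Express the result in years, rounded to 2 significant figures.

77 yr

Total removal = 1100 + 76.90 = 1176.9 Tg N/yr.
τ = M / ΣF_out = 90600 / 1176.9 = 76.98 yr.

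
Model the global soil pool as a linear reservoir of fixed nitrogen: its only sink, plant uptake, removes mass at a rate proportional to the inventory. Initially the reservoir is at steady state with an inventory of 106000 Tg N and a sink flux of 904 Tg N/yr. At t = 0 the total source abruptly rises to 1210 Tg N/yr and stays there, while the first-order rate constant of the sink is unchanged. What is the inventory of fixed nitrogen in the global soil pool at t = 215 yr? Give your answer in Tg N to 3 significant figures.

136000 Tg N

τ = M₀/F₀ = 106000/904 = 117.3 yr; rate constant k = 1/τ.
New steady state M_∞ = F₁/k = F₁·τ = 1210 × 117.3 = 141880 Tg N.
M(t) = M_∞ + (M₀ − M_∞)·e^(−t/τ); t/τ = 215/117.3 = 1.834, so e^(−t/τ) = 0.1598.
M(t) = 141880 − 35880 × 0.1598 = 136150 Tg N.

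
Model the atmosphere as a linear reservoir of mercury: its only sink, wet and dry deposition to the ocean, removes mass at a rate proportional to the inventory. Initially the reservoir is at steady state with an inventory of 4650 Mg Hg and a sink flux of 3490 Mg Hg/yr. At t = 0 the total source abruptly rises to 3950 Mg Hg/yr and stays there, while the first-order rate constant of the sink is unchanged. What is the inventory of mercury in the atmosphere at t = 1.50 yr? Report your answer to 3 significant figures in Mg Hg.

5060 Mg Hg

τ = M₀/F₀ = 4650/3490 = 1.332 yr; rate constant k = 1/τ.
New steady state M_∞ = F₁/k = F₁·τ = 3950 × 1.332 = 5262.9 Mg Hg.
M(t) = M_∞ + (M₀ − M_∞)·e^(−t/τ); t/τ = 1.50/1.332 = 1.126, so e^(−t/τ) = 0.3244.
M(t) = 5262.9 − 612.9 × 0.3244 = 5064.1 Mg Hg.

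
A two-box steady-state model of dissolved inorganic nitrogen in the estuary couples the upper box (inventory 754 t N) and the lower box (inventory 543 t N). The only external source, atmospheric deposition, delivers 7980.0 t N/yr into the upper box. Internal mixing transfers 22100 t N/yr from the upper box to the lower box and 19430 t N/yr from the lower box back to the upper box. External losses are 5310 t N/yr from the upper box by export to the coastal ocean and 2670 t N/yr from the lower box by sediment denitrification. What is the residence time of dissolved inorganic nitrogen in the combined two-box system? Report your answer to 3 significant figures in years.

For the system as a whole, the A↔B exchange is internal and contributes nothing to the throughput; only the external sinks remove mass.
M_total = 754 + 543 = 1297.0 t N.
ΣF_external_out = 5310 + 2670 = 7980.0 t N/yr.
τ = M_total / ΣF_ext = 1297.0 / 7980.0 = 0.1625 yr.

0.163 yr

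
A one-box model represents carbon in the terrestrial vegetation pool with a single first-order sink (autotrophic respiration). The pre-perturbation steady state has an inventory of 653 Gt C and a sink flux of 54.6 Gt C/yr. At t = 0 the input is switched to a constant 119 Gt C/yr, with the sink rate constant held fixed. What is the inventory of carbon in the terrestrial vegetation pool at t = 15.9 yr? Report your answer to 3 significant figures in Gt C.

1220 Gt C

The sink rate constant is k = F₀/M₀ = 54.6/653 = 0.08361 yr⁻¹.
Solving dM/dt = F₁ − kM with M(0) = M₀ gives M(t) = F₁/k + (M₀ − F₁/k)·e^(−kt).
F₁/k = 119/0.08361 = 1423.2 Gt C; kt = 0.08361 × 15.9 = 1.329, e^(−kt) = 0.2646.
M(15.9) = 1423.2 + (653 − 1423.2) × 0.2646 = 1423.2 − 203.8 = 1219.4 Gt C.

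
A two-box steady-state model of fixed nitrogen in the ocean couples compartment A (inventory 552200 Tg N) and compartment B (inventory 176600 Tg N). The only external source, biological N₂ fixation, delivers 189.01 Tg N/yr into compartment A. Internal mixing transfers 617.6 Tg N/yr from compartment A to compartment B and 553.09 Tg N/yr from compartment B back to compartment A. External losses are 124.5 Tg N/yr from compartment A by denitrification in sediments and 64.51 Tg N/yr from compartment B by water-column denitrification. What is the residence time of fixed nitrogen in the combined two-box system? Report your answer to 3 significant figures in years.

3860 yr

Residence time in the combined system uses the total inventory and the total *external* removal — internal exchanges between the two boxes cancel.
M_total = 552200 + 176600 = 728800 Tg N.
ΣF_external_out = 124.5 + 64.51 = 189.01 Tg N/yr.
τ = M_total / ΣF_ext = 728800 / 189.01 = 3856 yr.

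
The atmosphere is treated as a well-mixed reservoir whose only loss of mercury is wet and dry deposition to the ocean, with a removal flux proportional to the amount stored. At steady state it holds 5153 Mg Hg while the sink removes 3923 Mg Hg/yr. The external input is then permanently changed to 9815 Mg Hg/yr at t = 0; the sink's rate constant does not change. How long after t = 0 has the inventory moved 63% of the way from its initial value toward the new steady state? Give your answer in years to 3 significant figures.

τ = M₀/F₀ = 5153/3923 = 1.314 yr.
The remaining gap fraction is e^(−t/τ); 63% covered ⇒ e^(−t/τ) = 0.370.
t = −τ ln(0.370) = 1.314 × 0.9943 = 1.306 yr.

1.31 yr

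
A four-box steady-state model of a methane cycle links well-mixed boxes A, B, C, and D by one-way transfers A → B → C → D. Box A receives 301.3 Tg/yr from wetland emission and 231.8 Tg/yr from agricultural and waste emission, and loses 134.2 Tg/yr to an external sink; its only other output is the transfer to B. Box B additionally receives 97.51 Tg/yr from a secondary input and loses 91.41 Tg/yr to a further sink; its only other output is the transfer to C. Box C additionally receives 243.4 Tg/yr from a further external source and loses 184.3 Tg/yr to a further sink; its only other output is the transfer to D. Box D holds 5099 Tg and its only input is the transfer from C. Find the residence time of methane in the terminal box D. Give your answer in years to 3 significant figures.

11.0 yr

Box A: F(A→B) = (301.3 + 231.8) − 134.2 = 398.90 Tg/yr.
Box B: F(B→C) = (398.90 + 97.51) − 91.41 = 405.00 Tg/yr.
Box C: F(C→D) = (405.00 + 243.4) − 184.3 = 464.10 Tg/yr.
Box D throughput = its input = 464.10 Tg/yr; τ = 5099 / 464.10 = 10.99 yr.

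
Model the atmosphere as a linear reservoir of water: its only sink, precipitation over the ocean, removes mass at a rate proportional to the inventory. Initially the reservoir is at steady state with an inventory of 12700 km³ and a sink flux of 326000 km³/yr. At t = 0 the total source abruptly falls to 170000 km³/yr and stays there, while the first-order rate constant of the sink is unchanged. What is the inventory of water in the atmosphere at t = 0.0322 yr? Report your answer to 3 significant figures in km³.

Residence time τ = M₀/F₀ = 0.03896 yr. The eventual steady state is M_∞ = M₀·(F₁/F₀) = 12700 × 170000/326000 = 6622.7 km³.
The anomaly ΔM(t) = M(t) − M_∞ decays as ΔM₀·e^(−t/τ) with ΔM₀ = 12700 − 6622.7 = 6077 km³.
At t = 0.0322 yr, e^(−t/τ) = e^(−0.8266) = 0.4376, so ΔM = 2659 km³ and M = 6622.7 + 2659 = 9281.9 km³.

9280 km³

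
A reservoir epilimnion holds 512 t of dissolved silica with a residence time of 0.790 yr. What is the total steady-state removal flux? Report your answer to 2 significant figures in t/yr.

F = M / τ = 512 / 0.790 = 648.1 t/yr.

650 t/yr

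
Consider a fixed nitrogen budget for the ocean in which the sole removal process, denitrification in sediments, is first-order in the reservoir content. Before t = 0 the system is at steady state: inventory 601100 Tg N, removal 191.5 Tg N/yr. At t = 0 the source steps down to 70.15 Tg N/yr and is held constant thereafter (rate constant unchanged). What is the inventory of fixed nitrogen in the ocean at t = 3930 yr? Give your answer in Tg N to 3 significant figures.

329000 Tg N

Residence time τ = M₀/F₀ = 3139 yr. The eventual steady state is M_∞ = M₀·(F₁/F₀) = 601100 × 70.15/191.5 = 220190 Tg N.
The anomaly ΔM(t) = M(t) − M_∞ decays as ΔM₀·e^(−t/τ) with ΔM₀ = 601100 − 220190 = 380900 Tg N.
At t = 3930 yr, e^(−t/τ) = e^(−1.252) = 0.2859, so ΔM = 108900 Tg N and M = 220190 + 108900 = 329100 Tg N.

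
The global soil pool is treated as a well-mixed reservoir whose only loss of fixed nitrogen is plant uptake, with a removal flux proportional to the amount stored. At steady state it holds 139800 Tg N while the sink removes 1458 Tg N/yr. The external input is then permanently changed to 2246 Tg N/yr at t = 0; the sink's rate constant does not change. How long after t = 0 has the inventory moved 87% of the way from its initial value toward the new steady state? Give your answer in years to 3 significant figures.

τ = M₀/F₀ = 139800/1458 = 95.88 yr.
The remaining gap fraction is e^(−t/τ); 87% covered ⇒ e^(−t/τ) = 0.130.
t = −τ ln(0.130) = 95.88 × 2.040 = 195.6 yr.

196 yr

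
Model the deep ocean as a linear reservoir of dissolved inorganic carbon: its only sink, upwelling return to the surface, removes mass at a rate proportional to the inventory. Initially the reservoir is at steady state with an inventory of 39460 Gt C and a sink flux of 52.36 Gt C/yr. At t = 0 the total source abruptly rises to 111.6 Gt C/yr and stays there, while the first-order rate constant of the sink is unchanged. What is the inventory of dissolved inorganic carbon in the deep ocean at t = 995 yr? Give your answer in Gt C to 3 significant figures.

Residence time τ = M₀/F₀ = 753.6 yr. The eventual steady state is M_∞ = M₀·(F₁/F₀) = 39460 × 111.6/52.36 = 84105 Gt C.
The anomaly ΔM(t) = M(t) − M_∞ decays as ΔM₀·e^(−t/τ) with ΔM₀ = 39460 − 84105 = −44640 Gt C.
At t = 995 yr, e^(−t/τ) = e^(−1.320) = 0.2671, so ΔM = −11920 Gt C and M = 84105 − 11920 = 72182 Gt C.

72200 Gt C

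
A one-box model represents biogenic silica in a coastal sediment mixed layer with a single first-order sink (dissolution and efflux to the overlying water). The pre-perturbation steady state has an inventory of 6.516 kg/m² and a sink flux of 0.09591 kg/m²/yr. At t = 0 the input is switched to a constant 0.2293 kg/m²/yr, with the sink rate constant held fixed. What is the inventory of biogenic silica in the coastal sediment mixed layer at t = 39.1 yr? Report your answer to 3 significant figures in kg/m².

10.5 kg/m²

Residence time τ = M₀/F₀ = 67.94 yr. The eventual steady state is M_∞ = M₀·(F₁/F₀) = 6.516 × 0.2293/0.09591 = 15.578 kg/m².
The anomaly ΔM(t) = M(t) − M_∞ decays as ΔM₀·e^(−t/τ) with ΔM₀ = 6.516 − 15.578 = −9.062 kg/m².
At t = 39.1 yr, e^(−t/τ) = e^(−0.5755) = 0.5624, so ΔM = −5.097 kg/m² and M = 15.578 − 5.097 = 10.482 kg/m².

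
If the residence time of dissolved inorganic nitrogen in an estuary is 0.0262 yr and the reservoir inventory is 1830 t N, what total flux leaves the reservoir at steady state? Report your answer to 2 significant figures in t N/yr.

F = M / τ = 1830 / 0.0262 = 69850 t N/yr.

70000 t N/yr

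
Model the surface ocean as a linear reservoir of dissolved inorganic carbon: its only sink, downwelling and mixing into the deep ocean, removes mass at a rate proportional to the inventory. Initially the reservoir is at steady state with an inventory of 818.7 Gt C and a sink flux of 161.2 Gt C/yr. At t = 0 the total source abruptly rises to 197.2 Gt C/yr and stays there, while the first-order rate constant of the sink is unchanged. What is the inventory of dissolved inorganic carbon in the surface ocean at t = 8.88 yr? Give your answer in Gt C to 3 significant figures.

Residence time τ = M₀/F₀ = 5.079 yr. The eventual steady state is M_∞ = M₀·(F₁/F₀) = 818.7 × 197.2/161.2 = 1001.5 Gt C.
The anomaly ΔM(t) = M(t) − M_∞ decays as ΔM₀·e^(−t/τ) with ΔM₀ = 818.7 − 1001.5 = −182.8 Gt C.
At t = 8.88 yr, e^(−t/τ) = e^(−1.748) = 0.1740, so ΔM = −31.82 Gt C and M = 1001.5 − 31.82 = 969.71 Gt C.

970 Gt C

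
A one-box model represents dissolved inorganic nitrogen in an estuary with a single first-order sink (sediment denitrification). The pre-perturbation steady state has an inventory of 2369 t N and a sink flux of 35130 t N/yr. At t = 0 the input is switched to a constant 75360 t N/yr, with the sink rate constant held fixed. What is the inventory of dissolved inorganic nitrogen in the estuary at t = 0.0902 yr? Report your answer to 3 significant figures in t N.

4370 t N

τ = M₀/F₀ = 2369/35130 = 0.06744 yr; rate constant k = 1/τ.
New steady state M_∞ = F₁/k = F₁·τ = 75360 × 0.06744 = 5081.9 t N.
M(t) = M_∞ + (M₀ − M_∞)·e^(−t/τ); t/τ = 0.0902/0.06744 = 1.338, so e^(−t/τ) = 0.2625.
M(t) = 5081.9 − 2713 × 0.2625 = 4369.8 t N.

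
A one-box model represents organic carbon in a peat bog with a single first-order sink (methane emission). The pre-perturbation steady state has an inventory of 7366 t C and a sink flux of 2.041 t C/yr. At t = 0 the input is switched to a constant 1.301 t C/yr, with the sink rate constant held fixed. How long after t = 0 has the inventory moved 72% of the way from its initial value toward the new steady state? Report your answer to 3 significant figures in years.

τ = M₀/F₀ = 7366/2.041 = 3609 yr.
The remaining gap fraction is e^(−t/τ); 72% covered ⇒ e^(−t/τ) = 0.280.
t = −τ ln(0.280) = 3609 × 1.273 = 4594 yr.

4590 yr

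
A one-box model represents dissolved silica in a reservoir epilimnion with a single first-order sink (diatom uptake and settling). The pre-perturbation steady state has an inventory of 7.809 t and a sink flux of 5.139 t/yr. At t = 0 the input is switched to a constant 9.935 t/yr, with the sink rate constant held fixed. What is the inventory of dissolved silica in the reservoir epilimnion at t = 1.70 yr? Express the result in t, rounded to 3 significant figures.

Residence time τ = M₀/F₀ = 1.520 yr. The eventual steady state is M_∞ = M₀·(F₁/F₀) = 7.809 × 9.935/5.139 = 15.097 t.
The anomaly ΔM(t) = M(t) − M_∞ decays as ΔM₀·e^(−t/τ) with ΔM₀ = 7.809 − 15.097 = −7.288 t.
At t = 1.70 yr, e^(−t/τ) = e^(−1.119) = 0.3267, so ΔM = −2.381 t and M = 15.097 − 2.381 = 12.716 t.

12.7 t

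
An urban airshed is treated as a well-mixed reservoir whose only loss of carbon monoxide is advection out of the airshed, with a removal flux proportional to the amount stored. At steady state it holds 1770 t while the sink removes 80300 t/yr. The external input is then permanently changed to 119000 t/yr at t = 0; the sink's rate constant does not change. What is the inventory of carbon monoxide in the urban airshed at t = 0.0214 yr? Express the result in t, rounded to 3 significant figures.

2300 t

The sink rate constant is k = F₀/M₀ = 80300/1770 = 45.37 yr⁻¹.
Solving dM/dt = F₁ − kM with M(0) = M₀ gives M(t) = F₁/k + (M₀ − F₁/k)·e^(−kt).
F₁/k = 119000/45.37 = 2623.0 t; kt = 45.37 × 0.0214 = 0.9709, e^(−kt) = 0.3788.
M(0.0214) = 2623.0 + (1770 − 2623.0) × 0.3788 = 2623.0 − 323.1 = 2299.9 t.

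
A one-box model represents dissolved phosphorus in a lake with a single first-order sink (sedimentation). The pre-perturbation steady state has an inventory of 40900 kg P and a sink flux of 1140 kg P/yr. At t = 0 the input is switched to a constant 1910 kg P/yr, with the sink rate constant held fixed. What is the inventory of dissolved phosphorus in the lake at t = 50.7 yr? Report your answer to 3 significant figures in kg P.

Residence time τ = M₀/F₀ = 35.88 yr. The eventual steady state is M_∞ = M₀·(F₁/F₀) = 40900 × 1910/1140 = 68525 kg P.
The anomaly ΔM(t) = M(t) − M_∞ decays as ΔM₀·e^(−t/τ) with ΔM₀ = 40900 − 68525 = −27630 kg P.
At t = 50.7 yr, e^(−t/τ) = e^(−1.413) = 0.2434, so ΔM = −6723 kg P and M = 68525 − 6723 = 61802 kg P.

61800 kg P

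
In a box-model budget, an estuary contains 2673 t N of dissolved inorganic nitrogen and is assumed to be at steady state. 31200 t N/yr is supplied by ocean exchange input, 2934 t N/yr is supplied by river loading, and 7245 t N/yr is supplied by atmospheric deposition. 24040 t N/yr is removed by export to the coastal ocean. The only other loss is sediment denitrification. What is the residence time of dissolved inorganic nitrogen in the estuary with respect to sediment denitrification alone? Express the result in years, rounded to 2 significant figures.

0.15 yr

At steady state ΣF_in = ΣF_out.
ΣF_in = 31200 + 2934 + 7245 = 41379 t N/yr.
Sediment denitrification flux = ΣF_in − (24040) = 41379 − 24040 = 17340 t N/yr.
τ = M / F = 2673 / 17340 = 0.1542 yr.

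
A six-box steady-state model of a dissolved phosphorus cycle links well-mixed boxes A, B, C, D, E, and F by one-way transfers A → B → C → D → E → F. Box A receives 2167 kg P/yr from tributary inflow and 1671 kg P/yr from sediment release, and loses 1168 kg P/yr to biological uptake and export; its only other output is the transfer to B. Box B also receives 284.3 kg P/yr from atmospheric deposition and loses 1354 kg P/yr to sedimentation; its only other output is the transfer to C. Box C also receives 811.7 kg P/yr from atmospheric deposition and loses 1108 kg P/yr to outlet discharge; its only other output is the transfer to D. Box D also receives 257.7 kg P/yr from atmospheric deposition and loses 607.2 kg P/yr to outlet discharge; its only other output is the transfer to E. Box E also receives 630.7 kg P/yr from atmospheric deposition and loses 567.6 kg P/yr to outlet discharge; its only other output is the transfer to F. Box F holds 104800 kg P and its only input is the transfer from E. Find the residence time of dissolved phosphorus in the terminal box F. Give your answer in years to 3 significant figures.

103 yr

Box A: F(A→B) = (2167 + 1671) − 1168 = 2670.0 kg P/yr.
Box B: F(B→C) = (2670.0 + 284.3) − 1354 = 1600.3 kg P/yr.
Box C: F(C→D) = (1600.3 + 811.7) − 1108 = 1304.0 kg P/yr.
Box D: F(D→E) = (1304.0 + 257.7) − 607.2 = 954.50 kg P/yr.
Box E: F(E→F) = (954.50 + 630.7) − 567.6 = 1017.6 kg P/yr.
Box F throughput = its input = 1017.6 kg P/yr; τ = 104800 / 1017.6 = 103.0 yr.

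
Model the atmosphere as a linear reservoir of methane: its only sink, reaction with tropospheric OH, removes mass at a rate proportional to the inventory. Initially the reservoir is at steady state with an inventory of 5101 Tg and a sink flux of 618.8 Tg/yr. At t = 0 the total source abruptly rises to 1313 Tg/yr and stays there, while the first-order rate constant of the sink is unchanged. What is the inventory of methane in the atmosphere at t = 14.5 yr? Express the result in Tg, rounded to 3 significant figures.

9840 Tg

τ = M₀/F₀ = 5101/618.8 = 8.243 yr; rate constant k = 1/τ.
New steady state M_∞ = F₁/k = F₁·τ = 1313 × 8.243 = 10824 Tg.
M(t) = M_∞ + (M₀ − M_∞)·e^(−t/τ); t/τ = 14.5/8.243 = 1.759, so e^(−t/τ) = 0.1722.
M(t) = 10824 − 5723 × 0.1722 = 9838.0 Tg.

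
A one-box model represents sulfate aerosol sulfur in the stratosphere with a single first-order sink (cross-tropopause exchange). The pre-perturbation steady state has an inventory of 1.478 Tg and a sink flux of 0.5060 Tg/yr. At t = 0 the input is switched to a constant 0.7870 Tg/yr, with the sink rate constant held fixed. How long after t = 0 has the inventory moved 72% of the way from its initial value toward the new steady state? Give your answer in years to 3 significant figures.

τ = M₀/F₀ = 1.478/0.5060 = 2.921 yr.
The remaining gap fraction is e^(−t/τ); 72% covered ⇒ e^(−t/τ) = 0.280.
t = −τ ln(0.280) = 2.921 × 1.273 = 3.718 yr.

3.72 yr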